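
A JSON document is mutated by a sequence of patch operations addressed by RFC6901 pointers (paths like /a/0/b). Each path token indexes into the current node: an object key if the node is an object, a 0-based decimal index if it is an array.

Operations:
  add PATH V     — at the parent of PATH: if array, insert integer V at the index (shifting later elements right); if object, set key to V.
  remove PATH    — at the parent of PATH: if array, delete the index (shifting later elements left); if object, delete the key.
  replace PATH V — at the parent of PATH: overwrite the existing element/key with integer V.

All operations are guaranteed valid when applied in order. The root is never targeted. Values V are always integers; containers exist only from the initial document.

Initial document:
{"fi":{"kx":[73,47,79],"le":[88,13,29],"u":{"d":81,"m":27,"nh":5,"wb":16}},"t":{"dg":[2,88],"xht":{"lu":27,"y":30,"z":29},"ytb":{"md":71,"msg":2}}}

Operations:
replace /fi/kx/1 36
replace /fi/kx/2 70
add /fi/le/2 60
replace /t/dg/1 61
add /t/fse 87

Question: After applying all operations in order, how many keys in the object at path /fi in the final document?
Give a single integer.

After op 1 (replace /fi/kx/1 36): {"fi":{"kx":[73,36,79],"le":[88,13,29],"u":{"d":81,"m":27,"nh":5,"wb":16}},"t":{"dg":[2,88],"xht":{"lu":27,"y":30,"z":29},"ytb":{"md":71,"msg":2}}}
After op 2 (replace /fi/kx/2 70): {"fi":{"kx":[73,36,70],"le":[88,13,29],"u":{"d":81,"m":27,"nh":5,"wb":16}},"t":{"dg":[2,88],"xht":{"lu":27,"y":30,"z":29},"ytb":{"md":71,"msg":2}}}
After op 3 (add /fi/le/2 60): {"fi":{"kx":[73,36,70],"le":[88,13,60,29],"u":{"d":81,"m":27,"nh":5,"wb":16}},"t":{"dg":[2,88],"xht":{"lu":27,"y":30,"z":29},"ytb":{"md":71,"msg":2}}}
After op 4 (replace /t/dg/1 61): {"fi":{"kx":[73,36,70],"le":[88,13,60,29],"u":{"d":81,"m":27,"nh":5,"wb":16}},"t":{"dg":[2,61],"xht":{"lu":27,"y":30,"z":29},"ytb":{"md":71,"msg":2}}}
After op 5 (add /t/fse 87): {"fi":{"kx":[73,36,70],"le":[88,13,60,29],"u":{"d":81,"m":27,"nh":5,"wb":16}},"t":{"dg":[2,61],"fse":87,"xht":{"lu":27,"y":30,"z":29},"ytb":{"md":71,"msg":2}}}
Size at path /fi: 3

Answer: 3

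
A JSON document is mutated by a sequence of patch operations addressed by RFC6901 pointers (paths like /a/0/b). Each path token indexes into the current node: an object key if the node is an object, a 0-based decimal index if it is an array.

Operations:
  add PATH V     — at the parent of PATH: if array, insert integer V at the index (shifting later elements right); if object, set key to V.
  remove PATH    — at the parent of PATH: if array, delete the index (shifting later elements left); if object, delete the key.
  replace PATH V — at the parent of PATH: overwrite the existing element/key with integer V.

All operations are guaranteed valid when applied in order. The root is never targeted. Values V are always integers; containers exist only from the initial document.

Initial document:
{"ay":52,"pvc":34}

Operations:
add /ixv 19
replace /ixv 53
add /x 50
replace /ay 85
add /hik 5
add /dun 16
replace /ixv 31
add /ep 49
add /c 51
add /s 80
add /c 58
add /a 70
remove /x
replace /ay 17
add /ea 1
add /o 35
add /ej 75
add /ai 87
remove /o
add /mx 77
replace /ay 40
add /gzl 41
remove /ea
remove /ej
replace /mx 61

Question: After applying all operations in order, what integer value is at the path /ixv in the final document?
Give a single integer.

After op 1 (add /ixv 19): {"ay":52,"ixv":19,"pvc":34}
After op 2 (replace /ixv 53): {"ay":52,"ixv":53,"pvc":34}
After op 3 (add /x 50): {"ay":52,"ixv":53,"pvc":34,"x":50}
After op 4 (replace /ay 85): {"ay":85,"ixv":53,"pvc":34,"x":50}
After op 5 (add /hik 5): {"ay":85,"hik":5,"ixv":53,"pvc":34,"x":50}
After op 6 (add /dun 16): {"ay":85,"dun":16,"hik":5,"ixv":53,"pvc":34,"x":50}
After op 7 (replace /ixv 31): {"ay":85,"dun":16,"hik":5,"ixv":31,"pvc":34,"x":50}
After op 8 (add /ep 49): {"ay":85,"dun":16,"ep":49,"hik":5,"ixv":31,"pvc":34,"x":50}
After op 9 (add /c 51): {"ay":85,"c":51,"dun":16,"ep":49,"hik":5,"ixv":31,"pvc":34,"x":50}
After op 10 (add /s 80): {"ay":85,"c":51,"dun":16,"ep":49,"hik":5,"ixv":31,"pvc":34,"s":80,"x":50}
After op 11 (add /c 58): {"ay":85,"c":58,"dun":16,"ep":49,"hik":5,"ixv":31,"pvc":34,"s":80,"x":50}
After op 12 (add /a 70): {"a":70,"ay":85,"c":58,"dun":16,"ep":49,"hik":5,"ixv":31,"pvc":34,"s":80,"x":50}
After op 13 (remove /x): {"a":70,"ay":85,"c":58,"dun":16,"ep":49,"hik":5,"ixv":31,"pvc":34,"s":80}
After op 14 (replace /ay 17): {"a":70,"ay":17,"c":58,"dun":16,"ep":49,"hik":5,"ixv":31,"pvc":34,"s":80}
After op 15 (add /ea 1): {"a":70,"ay":17,"c":58,"dun":16,"ea":1,"ep":49,"hik":5,"ixv":31,"pvc":34,"s":80}
After op 16 (add /o 35): {"a":70,"ay":17,"c":58,"dun":16,"ea":1,"ep":49,"hik":5,"ixv":31,"o":35,"pvc":34,"s":80}
After op 17 (add /ej 75): {"a":70,"ay":17,"c":58,"dun":16,"ea":1,"ej":75,"ep":49,"hik":5,"ixv":31,"o":35,"pvc":34,"s":80}
After op 18 (add /ai 87): {"a":70,"ai":87,"ay":17,"c":58,"dun":16,"ea":1,"ej":75,"ep":49,"hik":5,"ixv":31,"o":35,"pvc":34,"s":80}
After op 19 (remove /o): {"a":70,"ai":87,"ay":17,"c":58,"dun":16,"ea":1,"ej":75,"ep":49,"hik":5,"ixv":31,"pvc":34,"s":80}
After op 20 (add /mx 77): {"a":70,"ai":87,"ay":17,"c":58,"dun":16,"ea":1,"ej":75,"ep":49,"hik":5,"ixv":31,"mx":77,"pvc":34,"s":80}
After op 21 (replace /ay 40): {"a":70,"ai":87,"ay":40,"c":58,"dun":16,"ea":1,"ej":75,"ep":49,"hik":5,"ixv":31,"mx":77,"pvc":34,"s":80}
After op 22 (add /gzl 41): {"a":70,"ai":87,"ay":40,"c":58,"dun":16,"ea":1,"ej":75,"ep":49,"gzl":41,"hik":5,"ixv":31,"mx":77,"pvc":34,"s":80}
After op 23 (remove /ea): {"a":70,"ai":87,"ay":40,"c":58,"dun":16,"ej":75,"ep":49,"gzl":41,"hik":5,"ixv":31,"mx":77,"pvc":34,"s":80}
After op 24 (remove /ej): {"a":70,"ai":87,"ay":40,"c":58,"dun":16,"ep":49,"gzl":41,"hik":5,"ixv":31,"mx":77,"pvc":34,"s":80}
After op 25 (replace /mx 61): {"a":70,"ai":87,"ay":40,"c":58,"dun":16,"ep":49,"gzl":41,"hik":5,"ixv":31,"mx":61,"pvc":34,"s":80}
Value at /ixv: 31

Answer: 31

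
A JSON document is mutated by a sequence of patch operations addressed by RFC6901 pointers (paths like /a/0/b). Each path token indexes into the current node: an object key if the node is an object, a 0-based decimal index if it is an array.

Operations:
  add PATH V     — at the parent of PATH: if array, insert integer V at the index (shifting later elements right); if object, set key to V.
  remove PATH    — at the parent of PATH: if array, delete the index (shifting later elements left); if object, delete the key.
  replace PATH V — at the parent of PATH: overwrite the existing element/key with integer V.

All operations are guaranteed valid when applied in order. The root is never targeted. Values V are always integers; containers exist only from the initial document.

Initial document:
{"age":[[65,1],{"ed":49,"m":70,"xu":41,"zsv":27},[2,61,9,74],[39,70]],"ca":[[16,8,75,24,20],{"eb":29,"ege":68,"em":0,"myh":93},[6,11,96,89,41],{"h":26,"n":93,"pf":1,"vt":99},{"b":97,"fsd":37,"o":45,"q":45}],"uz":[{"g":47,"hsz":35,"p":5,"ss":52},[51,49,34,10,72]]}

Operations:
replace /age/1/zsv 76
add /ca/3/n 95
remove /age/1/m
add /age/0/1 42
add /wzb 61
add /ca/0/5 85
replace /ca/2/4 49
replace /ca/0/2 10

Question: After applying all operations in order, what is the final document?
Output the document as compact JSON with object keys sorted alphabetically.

After op 1 (replace /age/1/zsv 76): {"age":[[65,1],{"ed":49,"m":70,"xu":41,"zsv":76},[2,61,9,74],[39,70]],"ca":[[16,8,75,24,20],{"eb":29,"ege":68,"em":0,"myh":93},[6,11,96,89,41],{"h":26,"n":93,"pf":1,"vt":99},{"b":97,"fsd":37,"o":45,"q":45}],"uz":[{"g":47,"hsz":35,"p":5,"ss":52},[51,49,34,10,72]]}
After op 2 (add /ca/3/n 95): {"age":[[65,1],{"ed":49,"m":70,"xu":41,"zsv":76},[2,61,9,74],[39,70]],"ca":[[16,8,75,24,20],{"eb":29,"ege":68,"em":0,"myh":93},[6,11,96,89,41],{"h":26,"n":95,"pf":1,"vt":99},{"b":97,"fsd":37,"o":45,"q":45}],"uz":[{"g":47,"hsz":35,"p":5,"ss":52},[51,49,34,10,72]]}
After op 3 (remove /age/1/m): {"age":[[65,1],{"ed":49,"xu":41,"zsv":76},[2,61,9,74],[39,70]],"ca":[[16,8,75,24,20],{"eb":29,"ege":68,"em":0,"myh":93},[6,11,96,89,41],{"h":26,"n":95,"pf":1,"vt":99},{"b":97,"fsd":37,"o":45,"q":45}],"uz":[{"g":47,"hsz":35,"p":5,"ss":52},[51,49,34,10,72]]}
After op 4 (add /age/0/1 42): {"age":[[65,42,1],{"ed":49,"xu":41,"zsv":76},[2,61,9,74],[39,70]],"ca":[[16,8,75,24,20],{"eb":29,"ege":68,"em":0,"myh":93},[6,11,96,89,41],{"h":26,"n":95,"pf":1,"vt":99},{"b":97,"fsd":37,"o":45,"q":45}],"uz":[{"g":47,"hsz":35,"p":5,"ss":52},[51,49,34,10,72]]}
After op 5 (add /wzb 61): {"age":[[65,42,1],{"ed":49,"xu":41,"zsv":76},[2,61,9,74],[39,70]],"ca":[[16,8,75,24,20],{"eb":29,"ege":68,"em":0,"myh":93},[6,11,96,89,41],{"h":26,"n":95,"pf":1,"vt":99},{"b":97,"fsd":37,"o":45,"q":45}],"uz":[{"g":47,"hsz":35,"p":5,"ss":52},[51,49,34,10,72]],"wzb":61}
After op 6 (add /ca/0/5 85): {"age":[[65,42,1],{"ed":49,"xu":41,"zsv":76},[2,61,9,74],[39,70]],"ca":[[16,8,75,24,20,85],{"eb":29,"ege":68,"em":0,"myh":93},[6,11,96,89,41],{"h":26,"n":95,"pf":1,"vt":99},{"b":97,"fsd":37,"o":45,"q":45}],"uz":[{"g":47,"hsz":35,"p":5,"ss":52},[51,49,34,10,72]],"wzb":61}
After op 7 (replace /ca/2/4 49): {"age":[[65,42,1],{"ed":49,"xu":41,"zsv":76},[2,61,9,74],[39,70]],"ca":[[16,8,75,24,20,85],{"eb":29,"ege":68,"em":0,"myh":93},[6,11,96,89,49],{"h":26,"n":95,"pf":1,"vt":99},{"b":97,"fsd":37,"o":45,"q":45}],"uz":[{"g":47,"hsz":35,"p":5,"ss":52},[51,49,34,10,72]],"wzb":61}
After op 8 (replace /ca/0/2 10): {"age":[[65,42,1],{"ed":49,"xu":41,"zsv":76},[2,61,9,74],[39,70]],"ca":[[16,8,10,24,20,85],{"eb":29,"ege":68,"em":0,"myh":93},[6,11,96,89,49],{"h":26,"n":95,"pf":1,"vt":99},{"b":97,"fsd":37,"o":45,"q":45}],"uz":[{"g":47,"hsz":35,"p":5,"ss":52},[51,49,34,10,72]],"wzb":61}

Answer: {"age":[[65,42,1],{"ed":49,"xu":41,"zsv":76},[2,61,9,74],[39,70]],"ca":[[16,8,10,24,20,85],{"eb":29,"ege":68,"em":0,"myh":93},[6,11,96,89,49],{"h":26,"n":95,"pf":1,"vt":99},{"b":97,"fsd":37,"o":45,"q":45}],"uz":[{"g":47,"hsz":35,"p":5,"ss":52},[51,49,34,10,72]],"wzb":61}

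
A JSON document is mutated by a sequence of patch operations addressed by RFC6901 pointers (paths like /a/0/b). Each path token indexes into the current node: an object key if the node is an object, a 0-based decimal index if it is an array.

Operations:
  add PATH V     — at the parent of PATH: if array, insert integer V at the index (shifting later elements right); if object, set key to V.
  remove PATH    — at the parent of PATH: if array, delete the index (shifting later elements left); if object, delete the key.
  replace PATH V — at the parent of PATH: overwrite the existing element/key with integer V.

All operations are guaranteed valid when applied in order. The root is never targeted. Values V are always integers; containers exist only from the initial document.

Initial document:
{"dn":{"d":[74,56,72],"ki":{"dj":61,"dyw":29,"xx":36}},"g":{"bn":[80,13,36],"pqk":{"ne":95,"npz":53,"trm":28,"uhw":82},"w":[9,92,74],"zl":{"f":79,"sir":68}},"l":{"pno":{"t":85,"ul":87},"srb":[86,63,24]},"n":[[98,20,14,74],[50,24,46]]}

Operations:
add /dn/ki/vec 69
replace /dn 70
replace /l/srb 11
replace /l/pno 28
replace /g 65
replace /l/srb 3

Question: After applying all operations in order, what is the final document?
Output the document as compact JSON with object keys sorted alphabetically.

After op 1 (add /dn/ki/vec 69): {"dn":{"d":[74,56,72],"ki":{"dj":61,"dyw":29,"vec":69,"xx":36}},"g":{"bn":[80,13,36],"pqk":{"ne":95,"npz":53,"trm":28,"uhw":82},"w":[9,92,74],"zl":{"f":79,"sir":68}},"l":{"pno":{"t":85,"ul":87},"srb":[86,63,24]},"n":[[98,20,14,74],[50,24,46]]}
After op 2 (replace /dn 70): {"dn":70,"g":{"bn":[80,13,36],"pqk":{"ne":95,"npz":53,"trm":28,"uhw":82},"w":[9,92,74],"zl":{"f":79,"sir":68}},"l":{"pno":{"t":85,"ul":87},"srb":[86,63,24]},"n":[[98,20,14,74],[50,24,46]]}
After op 3 (replace /l/srb 11): {"dn":70,"g":{"bn":[80,13,36],"pqk":{"ne":95,"npz":53,"trm":28,"uhw":82},"w":[9,92,74],"zl":{"f":79,"sir":68}},"l":{"pno":{"t":85,"ul":87},"srb":11},"n":[[98,20,14,74],[50,24,46]]}
After op 4 (replace /l/pno 28): {"dn":70,"g":{"bn":[80,13,36],"pqk":{"ne":95,"npz":53,"trm":28,"uhw":82},"w":[9,92,74],"zl":{"f":79,"sir":68}},"l":{"pno":28,"srb":11},"n":[[98,20,14,74],[50,24,46]]}
After op 5 (replace /g 65): {"dn":70,"g":65,"l":{"pno":28,"srb":11},"n":[[98,20,14,74],[50,24,46]]}
After op 6 (replace /l/srb 3): {"dn":70,"g":65,"l":{"pno":28,"srb":3},"n":[[98,20,14,74],[50,24,46]]}

Answer: {"dn":70,"g":65,"l":{"pno":28,"srb":3},"n":[[98,20,14,74],[50,24,46]]}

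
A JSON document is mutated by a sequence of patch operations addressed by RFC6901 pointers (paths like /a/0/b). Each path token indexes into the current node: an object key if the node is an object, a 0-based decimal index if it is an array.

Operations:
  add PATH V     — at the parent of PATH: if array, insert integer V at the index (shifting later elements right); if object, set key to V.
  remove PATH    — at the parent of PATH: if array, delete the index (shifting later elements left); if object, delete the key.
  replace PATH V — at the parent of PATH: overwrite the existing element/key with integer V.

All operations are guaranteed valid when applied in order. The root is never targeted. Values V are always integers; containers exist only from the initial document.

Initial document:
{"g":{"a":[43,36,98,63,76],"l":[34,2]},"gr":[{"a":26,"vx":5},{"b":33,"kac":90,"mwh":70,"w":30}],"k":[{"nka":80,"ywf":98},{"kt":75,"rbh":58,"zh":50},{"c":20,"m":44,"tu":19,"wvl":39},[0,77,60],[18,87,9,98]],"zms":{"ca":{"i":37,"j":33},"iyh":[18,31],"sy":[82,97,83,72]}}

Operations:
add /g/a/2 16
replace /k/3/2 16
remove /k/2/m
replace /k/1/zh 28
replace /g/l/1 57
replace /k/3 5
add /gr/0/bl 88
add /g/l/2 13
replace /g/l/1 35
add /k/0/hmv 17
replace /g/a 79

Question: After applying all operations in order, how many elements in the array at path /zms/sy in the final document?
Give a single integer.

After op 1 (add /g/a/2 16): {"g":{"a":[43,36,16,98,63,76],"l":[34,2]},"gr":[{"a":26,"vx":5},{"b":33,"kac":90,"mwh":70,"w":30}],"k":[{"nka":80,"ywf":98},{"kt":75,"rbh":58,"zh":50},{"c":20,"m":44,"tu":19,"wvl":39},[0,77,60],[18,87,9,98]],"zms":{"ca":{"i":37,"j":33},"iyh":[18,31],"sy":[82,97,83,72]}}
After op 2 (replace /k/3/2 16): {"g":{"a":[43,36,16,98,63,76],"l":[34,2]},"gr":[{"a":26,"vx":5},{"b":33,"kac":90,"mwh":70,"w":30}],"k":[{"nka":80,"ywf":98},{"kt":75,"rbh":58,"zh":50},{"c":20,"m":44,"tu":19,"wvl":39},[0,77,16],[18,87,9,98]],"zms":{"ca":{"i":37,"j":33},"iyh":[18,31],"sy":[82,97,83,72]}}
After op 3 (remove /k/2/m): {"g":{"a":[43,36,16,98,63,76],"l":[34,2]},"gr":[{"a":26,"vx":5},{"b":33,"kac":90,"mwh":70,"w":30}],"k":[{"nka":80,"ywf":98},{"kt":75,"rbh":58,"zh":50},{"c":20,"tu":19,"wvl":39},[0,77,16],[18,87,9,98]],"zms":{"ca":{"i":37,"j":33},"iyh":[18,31],"sy":[82,97,83,72]}}
After op 4 (replace /k/1/zh 28): {"g":{"a":[43,36,16,98,63,76],"l":[34,2]},"gr":[{"a":26,"vx":5},{"b":33,"kac":90,"mwh":70,"w":30}],"k":[{"nka":80,"ywf":98},{"kt":75,"rbh":58,"zh":28},{"c":20,"tu":19,"wvl":39},[0,77,16],[18,87,9,98]],"zms":{"ca":{"i":37,"j":33},"iyh":[18,31],"sy":[82,97,83,72]}}
After op 5 (replace /g/l/1 57): {"g":{"a":[43,36,16,98,63,76],"l":[34,57]},"gr":[{"a":26,"vx":5},{"b":33,"kac":90,"mwh":70,"w":30}],"k":[{"nka":80,"ywf":98},{"kt":75,"rbh":58,"zh":28},{"c":20,"tu":19,"wvl":39},[0,77,16],[18,87,9,98]],"zms":{"ca":{"i":37,"j":33},"iyh":[18,31],"sy":[82,97,83,72]}}
After op 6 (replace /k/3 5): {"g":{"a":[43,36,16,98,63,76],"l":[34,57]},"gr":[{"a":26,"vx":5},{"b":33,"kac":90,"mwh":70,"w":30}],"k":[{"nka":80,"ywf":98},{"kt":75,"rbh":58,"zh":28},{"c":20,"tu":19,"wvl":39},5,[18,87,9,98]],"zms":{"ca":{"i":37,"j":33},"iyh":[18,31],"sy":[82,97,83,72]}}
After op 7 (add /gr/0/bl 88): {"g":{"a":[43,36,16,98,63,76],"l":[34,57]},"gr":[{"a":26,"bl":88,"vx":5},{"b":33,"kac":90,"mwh":70,"w":30}],"k":[{"nka":80,"ywf":98},{"kt":75,"rbh":58,"zh":28},{"c":20,"tu":19,"wvl":39},5,[18,87,9,98]],"zms":{"ca":{"i":37,"j":33},"iyh":[18,31],"sy":[82,97,83,72]}}
After op 8 (add /g/l/2 13): {"g":{"a":[43,36,16,98,63,76],"l":[34,57,13]},"gr":[{"a":26,"bl":88,"vx":5},{"b":33,"kac":90,"mwh":70,"w":30}],"k":[{"nka":80,"ywf":98},{"kt":75,"rbh":58,"zh":28},{"c":20,"tu":19,"wvl":39},5,[18,87,9,98]],"zms":{"ca":{"i":37,"j":33},"iyh":[18,31],"sy":[82,97,83,72]}}
After op 9 (replace /g/l/1 35): {"g":{"a":[43,36,16,98,63,76],"l":[34,35,13]},"gr":[{"a":26,"bl":88,"vx":5},{"b":33,"kac":90,"mwh":70,"w":30}],"k":[{"nka":80,"ywf":98},{"kt":75,"rbh":58,"zh":28},{"c":20,"tu":19,"wvl":39},5,[18,87,9,98]],"zms":{"ca":{"i":37,"j":33},"iyh":[18,31],"sy":[82,97,83,72]}}
After op 10 (add /k/0/hmv 17): {"g":{"a":[43,36,16,98,63,76],"l":[34,35,13]},"gr":[{"a":26,"bl":88,"vx":5},{"b":33,"kac":90,"mwh":70,"w":30}],"k":[{"hmv":17,"nka":80,"ywf":98},{"kt":75,"rbh":58,"zh":28},{"c":20,"tu":19,"wvl":39},5,[18,87,9,98]],"zms":{"ca":{"i":37,"j":33},"iyh":[18,31],"sy":[82,97,83,72]}}
After op 11 (replace /g/a 79): {"g":{"a":79,"l":[34,35,13]},"gr":[{"a":26,"bl":88,"vx":5},{"b":33,"kac":90,"mwh":70,"w":30}],"k":[{"hmv":17,"nka":80,"ywf":98},{"kt":75,"rbh":58,"zh":28},{"c":20,"tu":19,"wvl":39},5,[18,87,9,98]],"zms":{"ca":{"i":37,"j":33},"iyh":[18,31],"sy":[82,97,83,72]}}
Size at path /zms/sy: 4

Answer: 4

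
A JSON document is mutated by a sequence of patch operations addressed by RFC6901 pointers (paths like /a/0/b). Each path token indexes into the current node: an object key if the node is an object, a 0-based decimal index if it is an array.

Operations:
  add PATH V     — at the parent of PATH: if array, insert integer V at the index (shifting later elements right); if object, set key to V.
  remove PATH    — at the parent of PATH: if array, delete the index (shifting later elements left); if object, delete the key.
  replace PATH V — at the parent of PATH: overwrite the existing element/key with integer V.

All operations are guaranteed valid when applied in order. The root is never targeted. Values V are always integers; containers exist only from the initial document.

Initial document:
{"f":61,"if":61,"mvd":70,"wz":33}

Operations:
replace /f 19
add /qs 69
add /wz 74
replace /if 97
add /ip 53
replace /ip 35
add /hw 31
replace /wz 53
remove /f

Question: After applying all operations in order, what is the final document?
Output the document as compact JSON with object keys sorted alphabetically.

After op 1 (replace /f 19): {"f":19,"if":61,"mvd":70,"wz":33}
After op 2 (add /qs 69): {"f":19,"if":61,"mvd":70,"qs":69,"wz":33}
After op 3 (add /wz 74): {"f":19,"if":61,"mvd":70,"qs":69,"wz":74}
After op 4 (replace /if 97): {"f":19,"if":97,"mvd":70,"qs":69,"wz":74}
After op 5 (add /ip 53): {"f":19,"if":97,"ip":53,"mvd":70,"qs":69,"wz":74}
After op 6 (replace /ip 35): {"f":19,"if":97,"ip":35,"mvd":70,"qs":69,"wz":74}
After op 7 (add /hw 31): {"f":19,"hw":31,"if":97,"ip":35,"mvd":70,"qs":69,"wz":74}
After op 8 (replace /wz 53): {"f":19,"hw":31,"if":97,"ip":35,"mvd":70,"qs":69,"wz":53}
After op 9 (remove /f): {"hw":31,"if":97,"ip":35,"mvd":70,"qs":69,"wz":53}

Answer: {"hw":31,"if":97,"ip":35,"mvd":70,"qs":69,"wz":53}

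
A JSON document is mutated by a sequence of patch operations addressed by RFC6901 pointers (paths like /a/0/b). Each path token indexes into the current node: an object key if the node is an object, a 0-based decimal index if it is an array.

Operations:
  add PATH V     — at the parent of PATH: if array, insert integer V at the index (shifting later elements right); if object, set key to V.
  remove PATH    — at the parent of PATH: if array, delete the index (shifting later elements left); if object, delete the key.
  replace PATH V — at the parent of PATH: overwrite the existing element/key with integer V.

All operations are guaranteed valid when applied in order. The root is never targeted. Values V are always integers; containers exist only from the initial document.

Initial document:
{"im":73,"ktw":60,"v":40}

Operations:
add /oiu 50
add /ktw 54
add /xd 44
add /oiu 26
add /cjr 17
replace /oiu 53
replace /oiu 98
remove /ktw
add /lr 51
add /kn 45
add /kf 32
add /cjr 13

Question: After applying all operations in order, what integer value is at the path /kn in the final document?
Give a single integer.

Answer: 45

Derivation:
After op 1 (add /oiu 50): {"im":73,"ktw":60,"oiu":50,"v":40}
After op 2 (add /ktw 54): {"im":73,"ktw":54,"oiu":50,"v":40}
After op 3 (add /xd 44): {"im":73,"ktw":54,"oiu":50,"v":40,"xd":44}
After op 4 (add /oiu 26): {"im":73,"ktw":54,"oiu":26,"v":40,"xd":44}
After op 5 (add /cjr 17): {"cjr":17,"im":73,"ktw":54,"oiu":26,"v":40,"xd":44}
After op 6 (replace /oiu 53): {"cjr":17,"im":73,"ktw":54,"oiu":53,"v":40,"xd":44}
After op 7 (replace /oiu 98): {"cjr":17,"im":73,"ktw":54,"oiu":98,"v":40,"xd":44}
After op 8 (remove /ktw): {"cjr":17,"im":73,"oiu":98,"v":40,"xd":44}
After op 9 (add /lr 51): {"cjr":17,"im":73,"lr":51,"oiu":98,"v":40,"xd":44}
After op 10 (add /kn 45): {"cjr":17,"im":73,"kn":45,"lr":51,"oiu":98,"v":40,"xd":44}
After op 11 (add /kf 32): {"cjr":17,"im":73,"kf":32,"kn":45,"lr":51,"oiu":98,"v":40,"xd":44}
After op 12 (add /cjr 13): {"cjr":13,"im":73,"kf":32,"kn":45,"lr":51,"oiu":98,"v":40,"xd":44}
Value at /kn: 45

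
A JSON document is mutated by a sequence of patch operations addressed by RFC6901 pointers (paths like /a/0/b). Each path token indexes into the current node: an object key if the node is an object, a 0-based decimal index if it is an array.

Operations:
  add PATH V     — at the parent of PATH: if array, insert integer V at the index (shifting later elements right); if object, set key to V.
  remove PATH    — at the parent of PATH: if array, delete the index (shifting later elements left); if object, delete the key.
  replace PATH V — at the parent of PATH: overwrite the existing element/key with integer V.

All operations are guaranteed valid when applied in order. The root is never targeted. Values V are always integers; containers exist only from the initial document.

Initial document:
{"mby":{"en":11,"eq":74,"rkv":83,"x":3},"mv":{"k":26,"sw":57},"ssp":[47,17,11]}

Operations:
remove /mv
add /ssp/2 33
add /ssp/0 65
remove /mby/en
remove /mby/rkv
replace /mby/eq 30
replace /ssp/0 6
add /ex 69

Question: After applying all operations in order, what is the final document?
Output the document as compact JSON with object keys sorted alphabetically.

Answer: {"ex":69,"mby":{"eq":30,"x":3},"ssp":[6,47,17,33,11]}

Derivation:
After op 1 (remove /mv): {"mby":{"en":11,"eq":74,"rkv":83,"x":3},"ssp":[47,17,11]}
After op 2 (add /ssp/2 33): {"mby":{"en":11,"eq":74,"rkv":83,"x":3},"ssp":[47,17,33,11]}
After op 3 (add /ssp/0 65): {"mby":{"en":11,"eq":74,"rkv":83,"x":3},"ssp":[65,47,17,33,11]}
After op 4 (remove /mby/en): {"mby":{"eq":74,"rkv":83,"x":3},"ssp":[65,47,17,33,11]}
After op 5 (remove /mby/rkv): {"mby":{"eq":74,"x":3},"ssp":[65,47,17,33,11]}
After op 6 (replace /mby/eq 30): {"mby":{"eq":30,"x":3},"ssp":[65,47,17,33,11]}
After op 7 (replace /ssp/0 6): {"mby":{"eq":30,"x":3},"ssp":[6,47,17,33,11]}
After op 8 (add /ex 69): {"ex":69,"mby":{"eq":30,"x":3},"ssp":[6,47,17,33,11]}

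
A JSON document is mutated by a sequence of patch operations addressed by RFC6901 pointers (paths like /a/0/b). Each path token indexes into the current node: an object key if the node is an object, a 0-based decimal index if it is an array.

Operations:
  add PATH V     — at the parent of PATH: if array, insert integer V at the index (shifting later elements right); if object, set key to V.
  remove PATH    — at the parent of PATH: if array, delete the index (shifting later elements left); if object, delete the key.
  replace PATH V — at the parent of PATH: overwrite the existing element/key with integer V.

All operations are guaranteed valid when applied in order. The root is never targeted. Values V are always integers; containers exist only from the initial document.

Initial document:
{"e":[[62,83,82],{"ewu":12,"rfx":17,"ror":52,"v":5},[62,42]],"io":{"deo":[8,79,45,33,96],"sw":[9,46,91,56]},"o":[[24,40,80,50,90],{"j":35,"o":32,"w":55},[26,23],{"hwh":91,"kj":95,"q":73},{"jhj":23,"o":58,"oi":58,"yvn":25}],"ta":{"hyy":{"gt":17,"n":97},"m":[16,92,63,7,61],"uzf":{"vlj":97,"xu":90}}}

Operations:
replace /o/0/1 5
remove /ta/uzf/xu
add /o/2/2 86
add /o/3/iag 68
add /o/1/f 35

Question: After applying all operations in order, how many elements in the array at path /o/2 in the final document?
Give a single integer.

After op 1 (replace /o/0/1 5): {"e":[[62,83,82],{"ewu":12,"rfx":17,"ror":52,"v":5},[62,42]],"io":{"deo":[8,79,45,33,96],"sw":[9,46,91,56]},"o":[[24,5,80,50,90],{"j":35,"o":32,"w":55},[26,23],{"hwh":91,"kj":95,"q":73},{"jhj":23,"o":58,"oi":58,"yvn":25}],"ta":{"hyy":{"gt":17,"n":97},"m":[16,92,63,7,61],"uzf":{"vlj":97,"xu":90}}}
After op 2 (remove /ta/uzf/xu): {"e":[[62,83,82],{"ewu":12,"rfx":17,"ror":52,"v":5},[62,42]],"io":{"deo":[8,79,45,33,96],"sw":[9,46,91,56]},"o":[[24,5,80,50,90],{"j":35,"o":32,"w":55},[26,23],{"hwh":91,"kj":95,"q":73},{"jhj":23,"o":58,"oi":58,"yvn":25}],"ta":{"hyy":{"gt":17,"n":97},"m":[16,92,63,7,61],"uzf":{"vlj":97}}}
After op 3 (add /o/2/2 86): {"e":[[62,83,82],{"ewu":12,"rfx":17,"ror":52,"v":5},[62,42]],"io":{"deo":[8,79,45,33,96],"sw":[9,46,91,56]},"o":[[24,5,80,50,90],{"j":35,"o":32,"w":55},[26,23,86],{"hwh":91,"kj":95,"q":73},{"jhj":23,"o":58,"oi":58,"yvn":25}],"ta":{"hyy":{"gt":17,"n":97},"m":[16,92,63,7,61],"uzf":{"vlj":97}}}
After op 4 (add /o/3/iag 68): {"e":[[62,83,82],{"ewu":12,"rfx":17,"ror":52,"v":5},[62,42]],"io":{"deo":[8,79,45,33,96],"sw":[9,46,91,56]},"o":[[24,5,80,50,90],{"j":35,"o":32,"w":55},[26,23,86],{"hwh":91,"iag":68,"kj":95,"q":73},{"jhj":23,"o":58,"oi":58,"yvn":25}],"ta":{"hyy":{"gt":17,"n":97},"m":[16,92,63,7,61],"uzf":{"vlj":97}}}
After op 5 (add /o/1/f 35): {"e":[[62,83,82],{"ewu":12,"rfx":17,"ror":52,"v":5},[62,42]],"io":{"deo":[8,79,45,33,96],"sw":[9,46,91,56]},"o":[[24,5,80,50,90],{"f":35,"j":35,"o":32,"w":55},[26,23,86],{"hwh":91,"iag":68,"kj":95,"q":73},{"jhj":23,"o":58,"oi":58,"yvn":25}],"ta":{"hyy":{"gt":17,"n":97},"m":[16,92,63,7,61],"uzf":{"vlj":97}}}
Size at path /o/2: 3

Answer: 3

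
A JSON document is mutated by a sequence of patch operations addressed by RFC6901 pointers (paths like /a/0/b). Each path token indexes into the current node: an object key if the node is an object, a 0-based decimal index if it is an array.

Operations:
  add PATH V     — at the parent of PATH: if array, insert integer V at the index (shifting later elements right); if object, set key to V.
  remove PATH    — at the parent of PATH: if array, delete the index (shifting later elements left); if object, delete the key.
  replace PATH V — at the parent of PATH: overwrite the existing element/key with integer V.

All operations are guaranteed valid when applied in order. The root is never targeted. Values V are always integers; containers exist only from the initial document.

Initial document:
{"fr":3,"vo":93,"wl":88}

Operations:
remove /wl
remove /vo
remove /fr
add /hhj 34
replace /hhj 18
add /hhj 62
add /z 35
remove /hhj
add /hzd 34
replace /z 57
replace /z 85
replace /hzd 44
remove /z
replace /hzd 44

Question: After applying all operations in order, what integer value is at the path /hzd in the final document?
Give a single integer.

Answer: 44

Derivation:
After op 1 (remove /wl): {"fr":3,"vo":93}
After op 2 (remove /vo): {"fr":3}
After op 3 (remove /fr): {}
After op 4 (add /hhj 34): {"hhj":34}
After op 5 (replace /hhj 18): {"hhj":18}
After op 6 (add /hhj 62): {"hhj":62}
After op 7 (add /z 35): {"hhj":62,"z":35}
After op 8 (remove /hhj): {"z":35}
After op 9 (add /hzd 34): {"hzd":34,"z":35}
After op 10 (replace /z 57): {"hzd":34,"z":57}
After op 11 (replace /z 85): {"hzd":34,"z":85}
After op 12 (replace /hzd 44): {"hzd":44,"z":85}
After op 13 (remove /z): {"hzd":44}
After op 14 (replace /hzd 44): {"hzd":44}
Value at /hzd: 44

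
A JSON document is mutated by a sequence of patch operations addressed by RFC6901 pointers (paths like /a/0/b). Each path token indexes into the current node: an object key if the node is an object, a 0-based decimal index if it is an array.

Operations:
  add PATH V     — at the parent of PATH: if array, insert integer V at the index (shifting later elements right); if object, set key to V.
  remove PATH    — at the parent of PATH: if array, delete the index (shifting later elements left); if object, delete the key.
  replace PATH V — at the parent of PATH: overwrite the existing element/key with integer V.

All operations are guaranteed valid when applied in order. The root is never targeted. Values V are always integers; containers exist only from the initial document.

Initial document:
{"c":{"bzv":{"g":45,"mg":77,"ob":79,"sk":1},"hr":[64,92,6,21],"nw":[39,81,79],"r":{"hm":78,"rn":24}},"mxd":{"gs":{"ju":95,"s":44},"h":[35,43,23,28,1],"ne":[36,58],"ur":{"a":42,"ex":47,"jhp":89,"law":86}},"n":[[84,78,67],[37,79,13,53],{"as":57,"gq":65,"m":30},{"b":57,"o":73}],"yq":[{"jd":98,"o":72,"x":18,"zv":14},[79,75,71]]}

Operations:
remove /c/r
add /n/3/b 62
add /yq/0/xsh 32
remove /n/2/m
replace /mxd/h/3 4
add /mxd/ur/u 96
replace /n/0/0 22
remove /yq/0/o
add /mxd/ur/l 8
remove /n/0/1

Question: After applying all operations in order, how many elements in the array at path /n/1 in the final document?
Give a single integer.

After op 1 (remove /c/r): {"c":{"bzv":{"g":45,"mg":77,"ob":79,"sk":1},"hr":[64,92,6,21],"nw":[39,81,79]},"mxd":{"gs":{"ju":95,"s":44},"h":[35,43,23,28,1],"ne":[36,58],"ur":{"a":42,"ex":47,"jhp":89,"law":86}},"n":[[84,78,67],[37,79,13,53],{"as":57,"gq":65,"m":30},{"b":57,"o":73}],"yq":[{"jd":98,"o":72,"x":18,"zv":14},[79,75,71]]}
After op 2 (add /n/3/b 62): {"c":{"bzv":{"g":45,"mg":77,"ob":79,"sk":1},"hr":[64,92,6,21],"nw":[39,81,79]},"mxd":{"gs":{"ju":95,"s":44},"h":[35,43,23,28,1],"ne":[36,58],"ur":{"a":42,"ex":47,"jhp":89,"law":86}},"n":[[84,78,67],[37,79,13,53],{"as":57,"gq":65,"m":30},{"b":62,"o":73}],"yq":[{"jd":98,"o":72,"x":18,"zv":14},[79,75,71]]}
After op 3 (add /yq/0/xsh 32): {"c":{"bzv":{"g":45,"mg":77,"ob":79,"sk":1},"hr":[64,92,6,21],"nw":[39,81,79]},"mxd":{"gs":{"ju":95,"s":44},"h":[35,43,23,28,1],"ne":[36,58],"ur":{"a":42,"ex":47,"jhp":89,"law":86}},"n":[[84,78,67],[37,79,13,53],{"as":57,"gq":65,"m":30},{"b":62,"o":73}],"yq":[{"jd":98,"o":72,"x":18,"xsh":32,"zv":14},[79,75,71]]}
After op 4 (remove /n/2/m): {"c":{"bzv":{"g":45,"mg":77,"ob":79,"sk":1},"hr":[64,92,6,21],"nw":[39,81,79]},"mxd":{"gs":{"ju":95,"s":44},"h":[35,43,23,28,1],"ne":[36,58],"ur":{"a":42,"ex":47,"jhp":89,"law":86}},"n":[[84,78,67],[37,79,13,53],{"as":57,"gq":65},{"b":62,"o":73}],"yq":[{"jd":98,"o":72,"x":18,"xsh":32,"zv":14},[79,75,71]]}
After op 5 (replace /mxd/h/3 4): {"c":{"bzv":{"g":45,"mg":77,"ob":79,"sk":1},"hr":[64,92,6,21],"nw":[39,81,79]},"mxd":{"gs":{"ju":95,"s":44},"h":[35,43,23,4,1],"ne":[36,58],"ur":{"a":42,"ex":47,"jhp":89,"law":86}},"n":[[84,78,67],[37,79,13,53],{"as":57,"gq":65},{"b":62,"o":73}],"yq":[{"jd":98,"o":72,"x":18,"xsh":32,"zv":14},[79,75,71]]}
After op 6 (add /mxd/ur/u 96): {"c":{"bzv":{"g":45,"mg":77,"ob":79,"sk":1},"hr":[64,92,6,21],"nw":[39,81,79]},"mxd":{"gs":{"ju":95,"s":44},"h":[35,43,23,4,1],"ne":[36,58],"ur":{"a":42,"ex":47,"jhp":89,"law":86,"u":96}},"n":[[84,78,67],[37,79,13,53],{"as":57,"gq":65},{"b":62,"o":73}],"yq":[{"jd":98,"o":72,"x":18,"xsh":32,"zv":14},[79,75,71]]}
After op 7 (replace /n/0/0 22): {"c":{"bzv":{"g":45,"mg":77,"ob":79,"sk":1},"hr":[64,92,6,21],"nw":[39,81,79]},"mxd":{"gs":{"ju":95,"s":44},"h":[35,43,23,4,1],"ne":[36,58],"ur":{"a":42,"ex":47,"jhp":89,"law":86,"u":96}},"n":[[22,78,67],[37,79,13,53],{"as":57,"gq":65},{"b":62,"o":73}],"yq":[{"jd":98,"o":72,"x":18,"xsh":32,"zv":14},[79,75,71]]}
After op 8 (remove /yq/0/o): {"c":{"bzv":{"g":45,"mg":77,"ob":79,"sk":1},"hr":[64,92,6,21],"nw":[39,81,79]},"mxd":{"gs":{"ju":95,"s":44},"h":[35,43,23,4,1],"ne":[36,58],"ur":{"a":42,"ex":47,"jhp":89,"law":86,"u":96}},"n":[[22,78,67],[37,79,13,53],{"as":57,"gq":65},{"b":62,"o":73}],"yq":[{"jd":98,"x":18,"xsh":32,"zv":14},[79,75,71]]}
After op 9 (add /mxd/ur/l 8): {"c":{"bzv":{"g":45,"mg":77,"ob":79,"sk":1},"hr":[64,92,6,21],"nw":[39,81,79]},"mxd":{"gs":{"ju":95,"s":44},"h":[35,43,23,4,1],"ne":[36,58],"ur":{"a":42,"ex":47,"jhp":89,"l":8,"law":86,"u":96}},"n":[[22,78,67],[37,79,13,53],{"as":57,"gq":65},{"b":62,"o":73}],"yq":[{"jd":98,"x":18,"xsh":32,"zv":14},[79,75,71]]}
After op 10 (remove /n/0/1): {"c":{"bzv":{"g":45,"mg":77,"ob":79,"sk":1},"hr":[64,92,6,21],"nw":[39,81,79]},"mxd":{"gs":{"ju":95,"s":44},"h":[35,43,23,4,1],"ne":[36,58],"ur":{"a":42,"ex":47,"jhp":89,"l":8,"law":86,"u":96}},"n":[[22,67],[37,79,13,53],{"as":57,"gq":65},{"b":62,"o":73}],"yq":[{"jd":98,"x":18,"xsh":32,"zv":14},[79,75,71]]}
Size at path /n/1: 4

Answer: 4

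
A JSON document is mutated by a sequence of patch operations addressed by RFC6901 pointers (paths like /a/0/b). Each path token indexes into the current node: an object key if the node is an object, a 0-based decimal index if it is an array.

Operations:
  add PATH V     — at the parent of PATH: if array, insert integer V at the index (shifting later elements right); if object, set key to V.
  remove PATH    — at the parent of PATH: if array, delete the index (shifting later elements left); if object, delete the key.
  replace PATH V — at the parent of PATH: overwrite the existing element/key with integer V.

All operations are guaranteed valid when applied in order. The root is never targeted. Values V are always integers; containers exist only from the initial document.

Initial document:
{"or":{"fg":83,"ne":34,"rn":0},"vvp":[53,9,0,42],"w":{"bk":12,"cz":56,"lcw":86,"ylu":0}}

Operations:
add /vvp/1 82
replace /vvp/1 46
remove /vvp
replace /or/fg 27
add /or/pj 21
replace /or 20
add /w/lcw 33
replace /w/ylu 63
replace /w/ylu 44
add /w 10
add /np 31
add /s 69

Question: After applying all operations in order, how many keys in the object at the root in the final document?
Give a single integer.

Answer: 4

Derivation:
After op 1 (add /vvp/1 82): {"or":{"fg":83,"ne":34,"rn":0},"vvp":[53,82,9,0,42],"w":{"bk":12,"cz":56,"lcw":86,"ylu":0}}
After op 2 (replace /vvp/1 46): {"or":{"fg":83,"ne":34,"rn":0},"vvp":[53,46,9,0,42],"w":{"bk":12,"cz":56,"lcw":86,"ylu":0}}
After op 3 (remove /vvp): {"or":{"fg":83,"ne":34,"rn":0},"w":{"bk":12,"cz":56,"lcw":86,"ylu":0}}
After op 4 (replace /or/fg 27): {"or":{"fg":27,"ne":34,"rn":0},"w":{"bk":12,"cz":56,"lcw":86,"ylu":0}}
After op 5 (add /or/pj 21): {"or":{"fg":27,"ne":34,"pj":21,"rn":0},"w":{"bk":12,"cz":56,"lcw":86,"ylu":0}}
After op 6 (replace /or 20): {"or":20,"w":{"bk":12,"cz":56,"lcw":86,"ylu":0}}
After op 7 (add /w/lcw 33): {"or":20,"w":{"bk":12,"cz":56,"lcw":33,"ylu":0}}
After op 8 (replace /w/ylu 63): {"or":20,"w":{"bk":12,"cz":56,"lcw":33,"ylu":63}}
After op 9 (replace /w/ylu 44): {"or":20,"w":{"bk":12,"cz":56,"lcw":33,"ylu":44}}
After op 10 (add /w 10): {"or":20,"w":10}
After op 11 (add /np 31): {"np":31,"or":20,"w":10}
After op 12 (add /s 69): {"np":31,"or":20,"s":69,"w":10}
Size at the root: 4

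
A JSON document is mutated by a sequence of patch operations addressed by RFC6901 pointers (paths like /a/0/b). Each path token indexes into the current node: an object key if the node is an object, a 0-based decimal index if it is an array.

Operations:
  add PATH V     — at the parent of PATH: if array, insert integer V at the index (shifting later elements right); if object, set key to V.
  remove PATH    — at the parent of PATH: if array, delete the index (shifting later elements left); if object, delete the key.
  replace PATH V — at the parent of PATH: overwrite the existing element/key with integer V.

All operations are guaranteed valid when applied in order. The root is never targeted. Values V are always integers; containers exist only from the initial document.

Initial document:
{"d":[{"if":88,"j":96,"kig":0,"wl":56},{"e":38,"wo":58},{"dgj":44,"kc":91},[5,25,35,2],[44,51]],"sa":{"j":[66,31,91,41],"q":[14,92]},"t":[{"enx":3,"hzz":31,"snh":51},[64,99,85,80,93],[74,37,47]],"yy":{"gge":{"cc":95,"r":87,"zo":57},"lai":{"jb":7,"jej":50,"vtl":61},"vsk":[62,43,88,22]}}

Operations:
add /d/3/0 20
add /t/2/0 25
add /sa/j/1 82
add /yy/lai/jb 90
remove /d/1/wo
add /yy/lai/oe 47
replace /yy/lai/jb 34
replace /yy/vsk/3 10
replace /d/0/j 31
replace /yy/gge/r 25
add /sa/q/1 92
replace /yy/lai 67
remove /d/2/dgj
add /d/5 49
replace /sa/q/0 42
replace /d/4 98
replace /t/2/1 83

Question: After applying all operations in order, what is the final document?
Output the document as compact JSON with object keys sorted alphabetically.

Answer: {"d":[{"if":88,"j":31,"kig":0,"wl":56},{"e":38},{"kc":91},[20,5,25,35,2],98,49],"sa":{"j":[66,82,31,91,41],"q":[42,92,92]},"t":[{"enx":3,"hzz":31,"snh":51},[64,99,85,80,93],[25,83,37,47]],"yy":{"gge":{"cc":95,"r":25,"zo":57},"lai":67,"vsk":[62,43,88,10]}}

Derivation:
After op 1 (add /d/3/0 20): {"d":[{"if":88,"j":96,"kig":0,"wl":56},{"e":38,"wo":58},{"dgj":44,"kc":91},[20,5,25,35,2],[44,51]],"sa":{"j":[66,31,91,41],"q":[14,92]},"t":[{"enx":3,"hzz":31,"snh":51},[64,99,85,80,93],[74,37,47]],"yy":{"gge":{"cc":95,"r":87,"zo":57},"lai":{"jb":7,"jej":50,"vtl":61},"vsk":[62,43,88,22]}}
After op 2 (add /t/2/0 25): {"d":[{"if":88,"j":96,"kig":0,"wl":56},{"e":38,"wo":58},{"dgj":44,"kc":91},[20,5,25,35,2],[44,51]],"sa":{"j":[66,31,91,41],"q":[14,92]},"t":[{"enx":3,"hzz":31,"snh":51},[64,99,85,80,93],[25,74,37,47]],"yy":{"gge":{"cc":95,"r":87,"zo":57},"lai":{"jb":7,"jej":50,"vtl":61},"vsk":[62,43,88,22]}}
After op 3 (add /sa/j/1 82): {"d":[{"if":88,"j":96,"kig":0,"wl":56},{"e":38,"wo":58},{"dgj":44,"kc":91},[20,5,25,35,2],[44,51]],"sa":{"j":[66,82,31,91,41],"q":[14,92]},"t":[{"enx":3,"hzz":31,"snh":51},[64,99,85,80,93],[25,74,37,47]],"yy":{"gge":{"cc":95,"r":87,"zo":57},"lai":{"jb":7,"jej":50,"vtl":61},"vsk":[62,43,88,22]}}
After op 4 (add /yy/lai/jb 90): {"d":[{"if":88,"j":96,"kig":0,"wl":56},{"e":38,"wo":58},{"dgj":44,"kc":91},[20,5,25,35,2],[44,51]],"sa":{"j":[66,82,31,91,41],"q":[14,92]},"t":[{"enx":3,"hzz":31,"snh":51},[64,99,85,80,93],[25,74,37,47]],"yy":{"gge":{"cc":95,"r":87,"zo":57},"lai":{"jb":90,"jej":50,"vtl":61},"vsk":[62,43,88,22]}}
After op 5 (remove /d/1/wo): {"d":[{"if":88,"j":96,"kig":0,"wl":56},{"e":38},{"dgj":44,"kc":91},[20,5,25,35,2],[44,51]],"sa":{"j":[66,82,31,91,41],"q":[14,92]},"t":[{"enx":3,"hzz":31,"snh":51},[64,99,85,80,93],[25,74,37,47]],"yy":{"gge":{"cc":95,"r":87,"zo":57},"lai":{"jb":90,"jej":50,"vtl":61},"vsk":[62,43,88,22]}}
After op 6 (add /yy/lai/oe 47): {"d":[{"if":88,"j":96,"kig":0,"wl":56},{"e":38},{"dgj":44,"kc":91},[20,5,25,35,2],[44,51]],"sa":{"j":[66,82,31,91,41],"q":[14,92]},"t":[{"enx":3,"hzz":31,"snh":51},[64,99,85,80,93],[25,74,37,47]],"yy":{"gge":{"cc":95,"r":87,"zo":57},"lai":{"jb":90,"jej":50,"oe":47,"vtl":61},"vsk":[62,43,88,22]}}
After op 7 (replace /yy/lai/jb 34): {"d":[{"if":88,"j":96,"kig":0,"wl":56},{"e":38},{"dgj":44,"kc":91},[20,5,25,35,2],[44,51]],"sa":{"j":[66,82,31,91,41],"q":[14,92]},"t":[{"enx":3,"hzz":31,"snh":51},[64,99,85,80,93],[25,74,37,47]],"yy":{"gge":{"cc":95,"r":87,"zo":57},"lai":{"jb":34,"jej":50,"oe":47,"vtl":61},"vsk":[62,43,88,22]}}
After op 8 (replace /yy/vsk/3 10): {"d":[{"if":88,"j":96,"kig":0,"wl":56},{"e":38},{"dgj":44,"kc":91},[20,5,25,35,2],[44,51]],"sa":{"j":[66,82,31,91,41],"q":[14,92]},"t":[{"enx":3,"hzz":31,"snh":51},[64,99,85,80,93],[25,74,37,47]],"yy":{"gge":{"cc":95,"r":87,"zo":57},"lai":{"jb":34,"jej":50,"oe":47,"vtl":61},"vsk":[62,43,88,10]}}
After op 9 (replace /d/0/j 31): {"d":[{"if":88,"j":31,"kig":0,"wl":56},{"e":38},{"dgj":44,"kc":91},[20,5,25,35,2],[44,51]],"sa":{"j":[66,82,31,91,41],"q":[14,92]},"t":[{"enx":3,"hzz":31,"snh":51},[64,99,85,80,93],[25,74,37,47]],"yy":{"gge":{"cc":95,"r":87,"zo":57},"lai":{"jb":34,"jej":50,"oe":47,"vtl":61},"vsk":[62,43,88,10]}}
After op 10 (replace /yy/gge/r 25): {"d":[{"if":88,"j":31,"kig":0,"wl":56},{"e":38},{"dgj":44,"kc":91},[20,5,25,35,2],[44,51]],"sa":{"j":[66,82,31,91,41],"q":[14,92]},"t":[{"enx":3,"hzz":31,"snh":51},[64,99,85,80,93],[25,74,37,47]],"yy":{"gge":{"cc":95,"r":25,"zo":57},"lai":{"jb":34,"jej":50,"oe":47,"vtl":61},"vsk":[62,43,88,10]}}
After op 11 (add /sa/q/1 92): {"d":[{"if":88,"j":31,"kig":0,"wl":56},{"e":38},{"dgj":44,"kc":91},[20,5,25,35,2],[44,51]],"sa":{"j":[66,82,31,91,41],"q":[14,92,92]},"t":[{"enx":3,"hzz":31,"snh":51},[64,99,85,80,93],[25,74,37,47]],"yy":{"gge":{"cc":95,"r":25,"zo":57},"lai":{"jb":34,"jej":50,"oe":47,"vtl":61},"vsk":[62,43,88,10]}}
After op 12 (replace /yy/lai 67): {"d":[{"if":88,"j":31,"kig":0,"wl":56},{"e":38},{"dgj":44,"kc":91},[20,5,25,35,2],[44,51]],"sa":{"j":[66,82,31,91,41],"q":[14,92,92]},"t":[{"enx":3,"hzz":31,"snh":51},[64,99,85,80,93],[25,74,37,47]],"yy":{"gge":{"cc":95,"r":25,"zo":57},"lai":67,"vsk":[62,43,88,10]}}
After op 13 (remove /d/2/dgj): {"d":[{"if":88,"j":31,"kig":0,"wl":56},{"e":38},{"kc":91},[20,5,25,35,2],[44,51]],"sa":{"j":[66,82,31,91,41],"q":[14,92,92]},"t":[{"enx":3,"hzz":31,"snh":51},[64,99,85,80,93],[25,74,37,47]],"yy":{"gge":{"cc":95,"r":25,"zo":57},"lai":67,"vsk":[62,43,88,10]}}
After op 14 (add /d/5 49): {"d":[{"if":88,"j":31,"kig":0,"wl":56},{"e":38},{"kc":91},[20,5,25,35,2],[44,51],49],"sa":{"j":[66,82,31,91,41],"q":[14,92,92]},"t":[{"enx":3,"hzz":31,"snh":51},[64,99,85,80,93],[25,74,37,47]],"yy":{"gge":{"cc":95,"r":25,"zo":57},"lai":67,"vsk":[62,43,88,10]}}
After op 15 (replace /sa/q/0 42): {"d":[{"if":88,"j":31,"kig":0,"wl":56},{"e":38},{"kc":91},[20,5,25,35,2],[44,51],49],"sa":{"j":[66,82,31,91,41],"q":[42,92,92]},"t":[{"enx":3,"hzz":31,"snh":51},[64,99,85,80,93],[25,74,37,47]],"yy":{"gge":{"cc":95,"r":25,"zo":57},"lai":67,"vsk":[62,43,88,10]}}
After op 16 (replace /d/4 98): {"d":[{"if":88,"j":31,"kig":0,"wl":56},{"e":38},{"kc":91},[20,5,25,35,2],98,49],"sa":{"j":[66,82,31,91,41],"q":[42,92,92]},"t":[{"enx":3,"hzz":31,"snh":51},[64,99,85,80,93],[25,74,37,47]],"yy":{"gge":{"cc":95,"r":25,"zo":57},"lai":67,"vsk":[62,43,88,10]}}
After op 17 (replace /t/2/1 83): {"d":[{"if":88,"j":31,"kig":0,"wl":56},{"e":38},{"kc":91},[20,5,25,35,2],98,49],"sa":{"j":[66,82,31,91,41],"q":[42,92,92]},"t":[{"enx":3,"hzz":31,"snh":51},[64,99,85,80,93],[25,83,37,47]],"yy":{"gge":{"cc":95,"r":25,"zo":57},"lai":67,"vsk":[62,43,88,10]}}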